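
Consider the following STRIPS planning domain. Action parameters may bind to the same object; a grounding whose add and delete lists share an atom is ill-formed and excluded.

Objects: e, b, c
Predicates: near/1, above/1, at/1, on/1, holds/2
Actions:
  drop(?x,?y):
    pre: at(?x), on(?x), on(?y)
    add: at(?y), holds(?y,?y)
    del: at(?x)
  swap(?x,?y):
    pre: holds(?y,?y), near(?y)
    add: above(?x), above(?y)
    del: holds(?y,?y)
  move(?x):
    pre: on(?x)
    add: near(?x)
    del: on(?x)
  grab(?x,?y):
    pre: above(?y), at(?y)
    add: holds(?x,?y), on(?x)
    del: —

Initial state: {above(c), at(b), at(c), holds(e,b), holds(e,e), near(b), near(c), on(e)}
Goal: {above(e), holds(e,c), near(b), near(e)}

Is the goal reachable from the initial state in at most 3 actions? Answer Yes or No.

Yes

1. move(e)  →  {above(c), at(b), at(c), holds(e,b), holds(e,e), near(b), near(c), near(e)}
2. swap(e,e)  →  {above(c), above(e), at(b), at(c), holds(e,b), near(b), near(c), near(e)}
3. grab(e,c)  →  {above(c), above(e), at(b), at(c), holds(e,b), holds(e,c), near(b), near(c), near(e), on(e)}
optimal plan length = 3; 3 ≤ 3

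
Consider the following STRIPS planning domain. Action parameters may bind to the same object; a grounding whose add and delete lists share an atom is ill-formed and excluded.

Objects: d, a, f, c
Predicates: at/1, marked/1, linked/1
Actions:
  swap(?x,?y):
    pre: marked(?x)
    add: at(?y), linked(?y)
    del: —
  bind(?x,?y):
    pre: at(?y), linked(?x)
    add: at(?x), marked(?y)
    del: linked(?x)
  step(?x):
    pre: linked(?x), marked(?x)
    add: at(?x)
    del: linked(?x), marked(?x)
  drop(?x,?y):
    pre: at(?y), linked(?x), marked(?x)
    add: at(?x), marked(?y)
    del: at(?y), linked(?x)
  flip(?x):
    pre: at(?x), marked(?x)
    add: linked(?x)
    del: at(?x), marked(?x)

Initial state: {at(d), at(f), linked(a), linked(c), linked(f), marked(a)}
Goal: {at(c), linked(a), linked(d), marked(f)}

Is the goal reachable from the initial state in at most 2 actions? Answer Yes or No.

1. swap(a,d)  →  {at(d), at(f), linked(a), linked(c), linked(d), linked(f), marked(a)}
2. bind(c,f)  →  {at(c), at(d), at(f), linked(a), linked(d), linked(f), marked(a), marked(f)}
optimal plan length = 2; 2 ≤ 2

Yes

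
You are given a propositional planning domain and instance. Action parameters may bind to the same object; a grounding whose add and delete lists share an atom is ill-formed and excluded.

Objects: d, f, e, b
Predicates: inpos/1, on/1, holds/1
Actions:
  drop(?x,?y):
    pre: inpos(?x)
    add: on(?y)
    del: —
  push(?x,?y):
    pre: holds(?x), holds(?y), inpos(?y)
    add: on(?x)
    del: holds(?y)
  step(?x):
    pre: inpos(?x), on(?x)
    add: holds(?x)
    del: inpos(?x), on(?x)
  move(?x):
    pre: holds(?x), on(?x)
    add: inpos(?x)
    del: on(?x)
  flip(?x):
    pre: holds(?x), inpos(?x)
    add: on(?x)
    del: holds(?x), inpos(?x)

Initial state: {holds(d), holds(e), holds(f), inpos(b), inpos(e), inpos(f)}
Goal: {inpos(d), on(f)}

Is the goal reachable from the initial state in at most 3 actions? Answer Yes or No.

1. drop(f,d)  →  {holds(d), holds(e), holds(f), inpos(b), inpos(e), inpos(f), on(d)}
2. drop(f,f)  →  {holds(d), holds(e), holds(f), inpos(b), inpos(e), inpos(f), on(d), on(f)}
3. move(d)  →  {holds(d), holds(e), holds(f), inpos(b), inpos(d), inpos(e), inpos(f), on(f)}
optimal plan length = 3; 3 ≤ 3

Yes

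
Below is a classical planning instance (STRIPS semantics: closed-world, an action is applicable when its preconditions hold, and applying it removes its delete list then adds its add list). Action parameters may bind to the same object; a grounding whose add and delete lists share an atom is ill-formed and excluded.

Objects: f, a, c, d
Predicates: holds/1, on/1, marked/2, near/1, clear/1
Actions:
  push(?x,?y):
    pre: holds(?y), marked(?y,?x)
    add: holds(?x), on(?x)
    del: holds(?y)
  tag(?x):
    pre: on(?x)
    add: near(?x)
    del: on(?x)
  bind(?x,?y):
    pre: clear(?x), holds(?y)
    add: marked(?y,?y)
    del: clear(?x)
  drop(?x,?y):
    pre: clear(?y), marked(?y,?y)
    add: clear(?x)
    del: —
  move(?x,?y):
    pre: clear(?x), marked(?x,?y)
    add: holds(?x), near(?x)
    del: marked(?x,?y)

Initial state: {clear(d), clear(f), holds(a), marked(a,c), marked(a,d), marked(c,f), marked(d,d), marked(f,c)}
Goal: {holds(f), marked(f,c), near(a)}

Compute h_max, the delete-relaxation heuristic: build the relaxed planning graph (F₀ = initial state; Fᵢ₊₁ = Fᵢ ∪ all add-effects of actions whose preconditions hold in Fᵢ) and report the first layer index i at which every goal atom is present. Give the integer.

F0 = init (8 atoms)
F1 = F0 ∪ {clear(a), clear(c), holds(c), holds(d), holds(f), marked(a,a), near(d), near(f), on(c), on(d)}  (18 atoms)
F2 = F1 ∪ {marked(c,c), marked(f,f), near(a), near(c), on(f)}  (23 atoms)
goal ⊆ F2  ⇒  h_max = 2

2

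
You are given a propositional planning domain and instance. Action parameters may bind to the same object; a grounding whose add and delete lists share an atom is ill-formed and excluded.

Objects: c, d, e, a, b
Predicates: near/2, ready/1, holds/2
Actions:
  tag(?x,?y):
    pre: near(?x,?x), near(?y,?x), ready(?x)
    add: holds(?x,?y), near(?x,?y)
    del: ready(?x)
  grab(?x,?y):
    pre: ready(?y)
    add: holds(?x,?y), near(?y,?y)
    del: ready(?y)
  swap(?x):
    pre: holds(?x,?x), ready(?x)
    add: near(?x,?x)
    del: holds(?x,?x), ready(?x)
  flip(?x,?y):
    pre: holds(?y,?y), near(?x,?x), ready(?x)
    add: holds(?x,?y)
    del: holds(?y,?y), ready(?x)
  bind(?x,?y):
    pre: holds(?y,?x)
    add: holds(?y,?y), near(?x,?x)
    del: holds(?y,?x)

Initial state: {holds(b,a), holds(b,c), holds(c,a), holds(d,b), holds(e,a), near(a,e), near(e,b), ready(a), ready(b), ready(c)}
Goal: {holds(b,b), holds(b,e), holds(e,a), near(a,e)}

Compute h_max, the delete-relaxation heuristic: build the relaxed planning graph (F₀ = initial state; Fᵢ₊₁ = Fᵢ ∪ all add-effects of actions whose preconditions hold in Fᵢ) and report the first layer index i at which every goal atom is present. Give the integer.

2

F0 = init (10 atoms)
F1 = F0 ∪ {holds(a,a), holds(a,b), holds(a,c), holds(b,b), holds(c,b), holds(c,c), holds(d,a), holds(d,c), holds(d,d), holds(e,b), holds(e,c), holds(e,e), near(a,a), near(b,b), near(c,c)}  (25 atoms)
F2 = F1 ∪ {holds(a,d), holds(a,e), holds(b,d), holds(b,e), holds(c,d), holds(c,e), near(b,e)}  (32 atoms)
goal ⊆ F2  ⇒  h_max = 2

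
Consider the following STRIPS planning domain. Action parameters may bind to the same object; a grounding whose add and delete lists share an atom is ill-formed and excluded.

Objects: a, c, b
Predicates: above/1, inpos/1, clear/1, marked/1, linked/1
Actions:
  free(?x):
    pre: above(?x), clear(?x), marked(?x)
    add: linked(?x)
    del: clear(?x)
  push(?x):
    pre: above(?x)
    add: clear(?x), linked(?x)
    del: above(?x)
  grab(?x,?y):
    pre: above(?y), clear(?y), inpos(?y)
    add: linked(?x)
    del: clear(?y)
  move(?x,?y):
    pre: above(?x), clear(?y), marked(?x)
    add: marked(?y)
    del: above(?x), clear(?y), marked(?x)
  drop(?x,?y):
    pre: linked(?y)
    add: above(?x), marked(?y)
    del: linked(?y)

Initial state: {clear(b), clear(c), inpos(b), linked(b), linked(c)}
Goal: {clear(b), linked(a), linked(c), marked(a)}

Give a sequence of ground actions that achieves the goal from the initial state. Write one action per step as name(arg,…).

1. drop(a,b)  →  {above(a), clear(b), clear(c), inpos(b), linked(c), marked(b)}
2. push(a)  →  {clear(a), clear(b), clear(c), inpos(b), linked(a), linked(c), marked(b)}
3. drop(a,a)  →  {above(a), clear(a), clear(b), clear(c), inpos(b), linked(c), marked(a), marked(b)}
4. free(a)  →  {above(a), clear(b), clear(c), inpos(b), linked(a), linked(c), marked(a), marked(b)}

drop(a,b); push(a); drop(a,a); free(a)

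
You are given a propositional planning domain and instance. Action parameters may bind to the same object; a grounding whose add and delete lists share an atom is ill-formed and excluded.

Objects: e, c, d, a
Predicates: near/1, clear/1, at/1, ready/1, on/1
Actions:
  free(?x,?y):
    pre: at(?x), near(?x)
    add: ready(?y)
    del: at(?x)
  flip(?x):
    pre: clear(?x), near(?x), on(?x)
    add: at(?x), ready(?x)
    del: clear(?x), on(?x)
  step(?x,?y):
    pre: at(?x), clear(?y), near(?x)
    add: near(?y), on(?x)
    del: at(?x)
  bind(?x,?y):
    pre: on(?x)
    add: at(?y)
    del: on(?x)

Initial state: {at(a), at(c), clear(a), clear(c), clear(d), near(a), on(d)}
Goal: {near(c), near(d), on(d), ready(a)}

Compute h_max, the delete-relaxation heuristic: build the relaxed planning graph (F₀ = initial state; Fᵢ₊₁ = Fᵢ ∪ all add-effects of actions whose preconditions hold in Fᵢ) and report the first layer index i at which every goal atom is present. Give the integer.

1

F0 = init (7 atoms)
F1 = F0 ∪ {at(d), at(e), near(c), near(d), on(a), ready(a), ready(c), ready(d), ready(e)}  (16 atoms)
goal ⊆ F1  ⇒  h_max = 1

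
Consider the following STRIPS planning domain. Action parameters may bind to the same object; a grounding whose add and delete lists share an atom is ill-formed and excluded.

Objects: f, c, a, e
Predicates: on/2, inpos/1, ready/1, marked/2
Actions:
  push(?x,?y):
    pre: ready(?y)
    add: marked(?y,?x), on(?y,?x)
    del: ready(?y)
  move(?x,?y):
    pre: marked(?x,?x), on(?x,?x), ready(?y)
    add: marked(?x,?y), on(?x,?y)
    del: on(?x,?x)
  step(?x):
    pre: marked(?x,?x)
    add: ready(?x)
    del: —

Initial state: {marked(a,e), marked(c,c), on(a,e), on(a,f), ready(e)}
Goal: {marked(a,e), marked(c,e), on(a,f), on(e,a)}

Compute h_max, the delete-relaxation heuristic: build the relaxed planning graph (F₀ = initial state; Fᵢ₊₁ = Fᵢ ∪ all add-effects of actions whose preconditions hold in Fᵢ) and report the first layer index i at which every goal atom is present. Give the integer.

2

F0 = init (5 atoms)
F1 = F0 ∪ {marked(e,a), marked(e,c), marked(e,e), marked(e,f), on(e,a), on(e,c), on(e,e), on(e,f), ready(c)}  (14 atoms)
F2 = F1 ∪ {marked(c,a), marked(c,e), marked(c,f), on(c,a), on(c,c), on(c,e), on(c,f)}  (21 atoms)
goal ⊆ F2  ⇒  h_max = 2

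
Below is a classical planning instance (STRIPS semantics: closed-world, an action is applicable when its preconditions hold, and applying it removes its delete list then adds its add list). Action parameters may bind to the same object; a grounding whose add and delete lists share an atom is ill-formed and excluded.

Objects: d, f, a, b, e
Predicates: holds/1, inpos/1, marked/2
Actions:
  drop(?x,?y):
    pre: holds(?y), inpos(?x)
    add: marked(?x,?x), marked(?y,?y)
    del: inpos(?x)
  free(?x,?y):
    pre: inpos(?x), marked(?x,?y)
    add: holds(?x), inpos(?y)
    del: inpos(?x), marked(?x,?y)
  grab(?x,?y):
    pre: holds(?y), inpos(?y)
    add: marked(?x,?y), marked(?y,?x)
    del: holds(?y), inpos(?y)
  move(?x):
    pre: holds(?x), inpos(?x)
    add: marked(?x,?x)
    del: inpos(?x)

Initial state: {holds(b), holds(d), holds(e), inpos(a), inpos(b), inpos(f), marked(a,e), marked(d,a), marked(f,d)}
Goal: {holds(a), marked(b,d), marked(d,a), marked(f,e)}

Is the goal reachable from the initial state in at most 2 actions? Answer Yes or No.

No

1. free(a,e)  →  {holds(a), holds(b), holds(d), holds(e), inpos(b), inpos(e), inpos(f), marked(d,a), marked(f,d)}
2. grab(d,b)  →  {holds(a), holds(d), holds(e), inpos(e), inpos(f), marked(b,d), marked(d,a), marked(d,b), marked(f,d)}
3. grab(f,e)  →  {holds(a), holds(d), inpos(f), marked(b,d), marked(d,a), marked(d,b), marked(e,f), marked(f,d), marked(f,e)}
optimal plan length = 3; 3 > 2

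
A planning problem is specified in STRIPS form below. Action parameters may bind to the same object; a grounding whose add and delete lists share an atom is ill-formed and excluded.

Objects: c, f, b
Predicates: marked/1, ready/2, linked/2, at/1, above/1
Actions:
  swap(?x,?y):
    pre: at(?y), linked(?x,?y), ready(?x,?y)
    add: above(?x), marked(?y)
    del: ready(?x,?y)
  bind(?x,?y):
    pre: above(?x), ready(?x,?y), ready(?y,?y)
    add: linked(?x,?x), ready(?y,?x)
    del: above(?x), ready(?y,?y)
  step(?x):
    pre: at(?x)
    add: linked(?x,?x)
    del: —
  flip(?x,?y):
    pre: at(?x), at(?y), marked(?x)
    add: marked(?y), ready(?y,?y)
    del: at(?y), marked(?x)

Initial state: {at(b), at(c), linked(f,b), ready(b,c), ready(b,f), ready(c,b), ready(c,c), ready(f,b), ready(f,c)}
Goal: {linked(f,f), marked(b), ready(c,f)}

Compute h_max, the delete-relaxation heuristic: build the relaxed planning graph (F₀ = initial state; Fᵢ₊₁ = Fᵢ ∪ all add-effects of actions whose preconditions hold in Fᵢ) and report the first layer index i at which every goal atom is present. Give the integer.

F0 = init (9 atoms)
F1 = F0 ∪ {above(f), linked(b,b), linked(c,c), marked(b)}  (13 atoms)
F2 = F1 ∪ {above(c), linked(f,f), marked(c), ready(c,f)}  (17 atoms)
goal ⊆ F2  ⇒  h_max = 2

2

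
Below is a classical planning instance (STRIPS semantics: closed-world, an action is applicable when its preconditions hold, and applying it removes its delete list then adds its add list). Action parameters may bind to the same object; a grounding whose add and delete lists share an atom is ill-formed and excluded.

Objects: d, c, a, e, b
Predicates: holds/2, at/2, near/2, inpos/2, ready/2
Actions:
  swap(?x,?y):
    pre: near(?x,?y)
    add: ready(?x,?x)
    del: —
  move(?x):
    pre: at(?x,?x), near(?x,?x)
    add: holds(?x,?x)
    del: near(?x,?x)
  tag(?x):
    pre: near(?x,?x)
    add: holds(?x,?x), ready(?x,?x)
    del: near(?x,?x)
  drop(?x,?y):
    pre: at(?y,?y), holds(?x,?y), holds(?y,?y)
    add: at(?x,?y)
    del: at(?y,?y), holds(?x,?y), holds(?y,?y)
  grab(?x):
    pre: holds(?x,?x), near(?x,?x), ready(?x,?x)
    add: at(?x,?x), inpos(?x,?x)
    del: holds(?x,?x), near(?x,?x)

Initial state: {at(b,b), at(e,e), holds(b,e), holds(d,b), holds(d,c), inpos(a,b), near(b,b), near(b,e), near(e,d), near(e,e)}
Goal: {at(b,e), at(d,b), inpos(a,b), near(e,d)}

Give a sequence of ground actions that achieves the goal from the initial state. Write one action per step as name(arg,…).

move(e); move(b); drop(d,b); drop(b,e)

1. move(e)  →  {at(b,b), at(e,e), holds(b,e), holds(d,b), holds(d,c), holds(e,e), inpos(a,b), near(b,b), near(b,e), near(e,d)}
2. move(b)  →  {at(b,b), at(e,e), holds(b,b), holds(b,e), holds(d,b), holds(d,c), holds(e,e), inpos(a,b), near(b,e), near(e,d)}
3. drop(d,b)  →  {at(d,b), at(e,e), holds(b,e), holds(d,c), holds(e,e), inpos(a,b), near(b,e), near(e,d)}
4. drop(b,e)  →  {at(b,e), at(d,b), holds(d,c), inpos(a,b), near(b,e), near(e,d)}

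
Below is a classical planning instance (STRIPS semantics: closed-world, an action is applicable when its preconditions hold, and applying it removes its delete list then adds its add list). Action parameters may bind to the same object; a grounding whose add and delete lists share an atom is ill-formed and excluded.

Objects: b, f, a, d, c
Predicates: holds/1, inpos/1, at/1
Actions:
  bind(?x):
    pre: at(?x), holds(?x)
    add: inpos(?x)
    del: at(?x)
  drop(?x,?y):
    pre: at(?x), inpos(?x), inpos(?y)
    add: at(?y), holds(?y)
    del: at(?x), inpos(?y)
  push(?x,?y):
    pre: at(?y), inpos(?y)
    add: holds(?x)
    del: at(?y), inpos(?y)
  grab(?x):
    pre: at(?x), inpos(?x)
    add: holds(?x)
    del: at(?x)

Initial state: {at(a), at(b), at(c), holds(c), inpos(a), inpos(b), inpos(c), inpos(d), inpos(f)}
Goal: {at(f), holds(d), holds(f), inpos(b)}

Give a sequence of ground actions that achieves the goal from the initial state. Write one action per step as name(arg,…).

1. drop(b,f)  →  {at(a), at(c), at(f), holds(c), holds(f), inpos(a), inpos(b), inpos(c), inpos(d)}
2. drop(a,d)  →  {at(c), at(d), at(f), holds(c), holds(d), holds(f), inpos(a), inpos(b), inpos(c)}

drop(b,f); drop(a,d)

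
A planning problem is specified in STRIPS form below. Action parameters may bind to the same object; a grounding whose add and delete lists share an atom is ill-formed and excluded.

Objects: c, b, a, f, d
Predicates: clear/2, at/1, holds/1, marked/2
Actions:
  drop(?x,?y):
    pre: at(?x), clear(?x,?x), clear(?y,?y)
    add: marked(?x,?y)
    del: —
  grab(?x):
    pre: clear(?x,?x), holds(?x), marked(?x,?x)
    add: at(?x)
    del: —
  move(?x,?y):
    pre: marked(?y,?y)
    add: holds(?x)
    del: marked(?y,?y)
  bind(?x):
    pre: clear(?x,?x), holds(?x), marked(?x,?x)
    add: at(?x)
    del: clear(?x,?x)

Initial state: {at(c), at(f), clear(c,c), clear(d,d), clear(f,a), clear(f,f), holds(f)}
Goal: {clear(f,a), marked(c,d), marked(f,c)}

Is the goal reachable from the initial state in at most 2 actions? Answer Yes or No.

1. drop(c,d)  →  {at(c), at(f), clear(c,c), clear(d,d), clear(f,a), clear(f,f), holds(f), marked(c,d)}
2. drop(f,c)  →  {at(c), at(f), clear(c,c), clear(d,d), clear(f,a), clear(f,f), holds(f), marked(c,d), marked(f,c)}
optimal plan length = 2; 2 ≤ 2

Yes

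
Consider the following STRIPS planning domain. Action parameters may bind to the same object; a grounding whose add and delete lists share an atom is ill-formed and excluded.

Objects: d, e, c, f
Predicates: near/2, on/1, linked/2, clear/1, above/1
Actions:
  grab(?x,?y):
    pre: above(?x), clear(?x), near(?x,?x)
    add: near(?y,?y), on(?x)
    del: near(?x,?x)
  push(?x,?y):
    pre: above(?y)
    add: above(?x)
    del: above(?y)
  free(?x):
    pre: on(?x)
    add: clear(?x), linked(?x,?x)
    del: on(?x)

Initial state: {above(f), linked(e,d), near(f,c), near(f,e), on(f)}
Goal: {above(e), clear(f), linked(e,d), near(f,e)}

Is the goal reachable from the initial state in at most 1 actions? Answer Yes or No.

No

1. push(e,f)  →  {above(e), linked(e,d), near(f,c), near(f,e), on(f)}
2. free(f)  →  {above(e), clear(f), linked(e,d), linked(f,f), near(f,c), near(f,e)}
optimal plan length = 2; 2 > 1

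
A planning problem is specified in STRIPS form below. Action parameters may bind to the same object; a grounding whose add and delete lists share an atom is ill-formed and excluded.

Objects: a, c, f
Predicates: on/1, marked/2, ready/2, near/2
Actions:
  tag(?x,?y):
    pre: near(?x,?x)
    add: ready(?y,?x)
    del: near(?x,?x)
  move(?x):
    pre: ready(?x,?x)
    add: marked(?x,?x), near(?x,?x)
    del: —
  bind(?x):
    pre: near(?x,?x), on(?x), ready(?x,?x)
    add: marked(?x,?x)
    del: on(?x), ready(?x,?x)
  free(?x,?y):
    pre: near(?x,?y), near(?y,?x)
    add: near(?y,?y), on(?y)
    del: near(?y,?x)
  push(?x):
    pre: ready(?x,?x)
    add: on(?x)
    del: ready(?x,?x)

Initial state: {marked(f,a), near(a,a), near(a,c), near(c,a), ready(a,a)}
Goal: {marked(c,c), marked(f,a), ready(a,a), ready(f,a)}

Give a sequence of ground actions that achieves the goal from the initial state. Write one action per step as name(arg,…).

1. tag(a,f)  →  {marked(f,a), near(a,c), near(c,a), ready(a,a), ready(f,a)}
2. free(a,c)  →  {marked(f,a), near(a,c), near(c,c), on(c), ready(a,a), ready(f,a)}
3. tag(c,c)  →  {marked(f,a), near(a,c), on(c), ready(a,a), ready(c,c), ready(f,a)}
4. move(c)  →  {marked(c,c), marked(f,a), near(a,c), near(c,c), on(c), ready(a,a), ready(c,c), ready(f,a)}

tag(a,f); free(a,c); tag(c,c); move(c)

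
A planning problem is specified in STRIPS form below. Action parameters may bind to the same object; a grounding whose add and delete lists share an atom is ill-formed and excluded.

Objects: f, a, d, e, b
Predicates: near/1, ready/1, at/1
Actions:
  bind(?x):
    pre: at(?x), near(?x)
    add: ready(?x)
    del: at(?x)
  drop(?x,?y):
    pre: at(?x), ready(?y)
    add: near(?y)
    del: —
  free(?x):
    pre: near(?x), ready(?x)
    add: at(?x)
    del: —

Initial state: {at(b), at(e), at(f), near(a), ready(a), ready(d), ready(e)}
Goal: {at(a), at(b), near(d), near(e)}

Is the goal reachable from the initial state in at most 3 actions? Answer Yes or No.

Yes

1. drop(f,d)  →  {at(b), at(e), at(f), near(a), near(d), ready(a), ready(d), ready(e)}
2. drop(f,e)  →  {at(b), at(e), at(f), near(a), near(d), near(e), ready(a), ready(d), ready(e)}
3. free(a)  →  {at(a), at(b), at(e), at(f), near(a), near(d), near(e), ready(a), ready(d), ready(e)}
optimal plan length = 3; 3 ≤ 3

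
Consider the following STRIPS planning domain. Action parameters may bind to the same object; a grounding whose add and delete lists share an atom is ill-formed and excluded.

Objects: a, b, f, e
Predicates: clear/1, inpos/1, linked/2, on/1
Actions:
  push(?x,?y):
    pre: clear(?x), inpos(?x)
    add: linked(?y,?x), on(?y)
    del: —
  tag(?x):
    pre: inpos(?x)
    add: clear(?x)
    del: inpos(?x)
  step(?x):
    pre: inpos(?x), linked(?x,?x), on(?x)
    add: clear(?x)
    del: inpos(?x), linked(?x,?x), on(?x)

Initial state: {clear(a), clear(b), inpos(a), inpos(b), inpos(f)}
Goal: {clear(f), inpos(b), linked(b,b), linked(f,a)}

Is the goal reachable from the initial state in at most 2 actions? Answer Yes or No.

No

1. push(a,f)  →  {clear(a), clear(b), inpos(a), inpos(b), inpos(f), linked(f,a), on(f)}
2. push(b,b)  →  {clear(a), clear(b), inpos(a), inpos(b), inpos(f), linked(b,b), linked(f,a), on(b), on(f)}
3. tag(f)  →  {clear(a), clear(b), clear(f), inpos(a), inpos(b), linked(b,b), linked(f,a), on(b), on(f)}
optimal plan length = 3; 3 > 2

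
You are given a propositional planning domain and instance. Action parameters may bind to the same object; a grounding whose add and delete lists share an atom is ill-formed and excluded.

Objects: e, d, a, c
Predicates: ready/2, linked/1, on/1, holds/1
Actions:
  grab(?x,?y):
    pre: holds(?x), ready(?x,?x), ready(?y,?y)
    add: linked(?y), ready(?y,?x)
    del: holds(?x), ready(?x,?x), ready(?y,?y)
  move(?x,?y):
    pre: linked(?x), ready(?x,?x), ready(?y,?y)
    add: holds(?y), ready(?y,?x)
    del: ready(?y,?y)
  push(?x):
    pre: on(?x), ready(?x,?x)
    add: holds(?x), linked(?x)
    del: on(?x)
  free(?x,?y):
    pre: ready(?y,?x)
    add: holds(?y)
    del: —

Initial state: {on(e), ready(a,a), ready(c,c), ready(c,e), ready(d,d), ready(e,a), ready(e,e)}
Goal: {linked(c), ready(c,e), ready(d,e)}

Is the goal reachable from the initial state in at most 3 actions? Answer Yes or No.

Yes

1. push(e)  →  {holds(e), linked(e), ready(a,a), ready(c,c), ready(c,e), ready(d,d), ready(e,a), ready(e,e)}
2. move(e,d)  →  {holds(d), holds(e), linked(e), ready(a,a), ready(c,c), ready(c,e), ready(d,e), ready(e,a), ready(e,e)}
3. grab(e,c)  →  {holds(d), linked(c), linked(e), ready(a,a), ready(c,e), ready(d,e), ready(e,a)}
optimal plan length = 3; 3 ≤ 3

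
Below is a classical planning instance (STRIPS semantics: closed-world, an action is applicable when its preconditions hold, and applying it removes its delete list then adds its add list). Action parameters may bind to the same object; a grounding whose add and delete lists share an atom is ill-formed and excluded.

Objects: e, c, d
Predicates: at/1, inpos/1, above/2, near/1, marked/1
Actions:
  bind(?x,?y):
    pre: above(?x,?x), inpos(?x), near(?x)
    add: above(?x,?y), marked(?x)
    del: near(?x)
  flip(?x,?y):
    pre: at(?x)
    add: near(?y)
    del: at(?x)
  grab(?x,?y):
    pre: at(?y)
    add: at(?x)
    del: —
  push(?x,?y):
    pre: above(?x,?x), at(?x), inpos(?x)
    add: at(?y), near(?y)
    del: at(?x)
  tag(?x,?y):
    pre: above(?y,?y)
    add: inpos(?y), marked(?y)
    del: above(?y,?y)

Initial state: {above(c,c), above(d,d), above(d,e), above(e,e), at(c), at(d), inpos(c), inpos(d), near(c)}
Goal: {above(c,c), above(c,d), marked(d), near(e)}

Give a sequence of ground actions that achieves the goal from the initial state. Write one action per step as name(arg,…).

1. bind(c,d)  →  {above(c,c), above(c,d), above(d,d), above(d,e), above(e,e), at(c), at(d), inpos(c), inpos(d), marked(c)}
2. flip(c,e)  →  {above(c,c), above(c,d), above(d,d), above(d,e), above(e,e), at(d), inpos(c), inpos(d), marked(c), near(e)}
3. tag(e,d)  →  {above(c,c), above(c,d), above(d,e), above(e,e), at(d), inpos(c), inpos(d), marked(c), marked(d), near(e)}

bind(c,d); flip(c,e); tag(e,d)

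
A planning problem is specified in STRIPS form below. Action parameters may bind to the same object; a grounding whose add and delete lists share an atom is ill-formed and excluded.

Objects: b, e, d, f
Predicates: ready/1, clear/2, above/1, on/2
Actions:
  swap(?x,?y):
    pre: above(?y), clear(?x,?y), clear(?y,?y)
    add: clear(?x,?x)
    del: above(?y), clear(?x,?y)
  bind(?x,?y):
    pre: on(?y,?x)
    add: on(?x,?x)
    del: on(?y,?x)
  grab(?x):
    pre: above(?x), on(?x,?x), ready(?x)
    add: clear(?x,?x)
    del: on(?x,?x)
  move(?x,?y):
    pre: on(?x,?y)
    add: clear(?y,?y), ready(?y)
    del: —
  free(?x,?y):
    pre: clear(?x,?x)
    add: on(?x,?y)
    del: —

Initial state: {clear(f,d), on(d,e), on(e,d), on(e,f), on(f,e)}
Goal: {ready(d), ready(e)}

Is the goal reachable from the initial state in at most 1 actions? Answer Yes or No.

1. move(e,d)  →  {clear(d,d), clear(f,d), on(d,e), on(e,d), on(e,f), on(f,e), ready(d)}
2. move(d,e)  →  {clear(d,d), clear(e,e), clear(f,d), on(d,e), on(e,d), on(e,f), on(f,e), ready(d), ready(e)}
optimal plan length = 2; 2 > 1

No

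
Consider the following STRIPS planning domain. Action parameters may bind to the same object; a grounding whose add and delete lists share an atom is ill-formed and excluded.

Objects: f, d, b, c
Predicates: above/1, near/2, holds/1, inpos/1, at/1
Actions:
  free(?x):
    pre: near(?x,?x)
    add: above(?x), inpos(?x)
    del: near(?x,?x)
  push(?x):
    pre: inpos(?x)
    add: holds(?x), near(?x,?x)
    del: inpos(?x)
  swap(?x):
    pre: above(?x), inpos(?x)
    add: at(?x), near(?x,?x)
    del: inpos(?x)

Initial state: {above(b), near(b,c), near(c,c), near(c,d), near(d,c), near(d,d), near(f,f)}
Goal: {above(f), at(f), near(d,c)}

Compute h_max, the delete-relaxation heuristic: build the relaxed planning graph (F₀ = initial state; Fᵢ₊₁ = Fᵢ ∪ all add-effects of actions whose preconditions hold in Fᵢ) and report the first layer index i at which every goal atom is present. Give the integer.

2

F0 = init (7 atoms)
F1 = F0 ∪ {above(c), above(d), above(f), inpos(c), inpos(d), inpos(f)}  (13 atoms)
F2 = F1 ∪ {at(c), at(d), at(f), holds(c), holds(d), holds(f)}  (19 atoms)
goal ⊆ F2  ⇒  h_max = 2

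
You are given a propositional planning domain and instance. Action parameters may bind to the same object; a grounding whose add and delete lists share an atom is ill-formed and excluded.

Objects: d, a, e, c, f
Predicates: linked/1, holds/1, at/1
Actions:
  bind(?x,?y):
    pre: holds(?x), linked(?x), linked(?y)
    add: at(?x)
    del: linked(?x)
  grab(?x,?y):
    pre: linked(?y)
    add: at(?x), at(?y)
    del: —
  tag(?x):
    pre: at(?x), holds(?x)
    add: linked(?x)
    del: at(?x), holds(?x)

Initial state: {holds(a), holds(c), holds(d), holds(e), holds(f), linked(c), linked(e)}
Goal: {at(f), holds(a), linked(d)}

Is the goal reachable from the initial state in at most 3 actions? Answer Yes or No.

Yes

1. grab(d,e)  →  {at(d), at(e), holds(a), holds(c), holds(d), holds(e), holds(f), linked(c), linked(e)}
2. grab(f,e)  →  {at(d), at(e), at(f), holds(a), holds(c), holds(d), holds(e), holds(f), linked(c), linked(e)}
3. tag(d)  →  {at(e), at(f), holds(a), holds(c), holds(e), holds(f), linked(c), linked(d), linked(e)}
optimal plan length = 3; 3 ≤ 3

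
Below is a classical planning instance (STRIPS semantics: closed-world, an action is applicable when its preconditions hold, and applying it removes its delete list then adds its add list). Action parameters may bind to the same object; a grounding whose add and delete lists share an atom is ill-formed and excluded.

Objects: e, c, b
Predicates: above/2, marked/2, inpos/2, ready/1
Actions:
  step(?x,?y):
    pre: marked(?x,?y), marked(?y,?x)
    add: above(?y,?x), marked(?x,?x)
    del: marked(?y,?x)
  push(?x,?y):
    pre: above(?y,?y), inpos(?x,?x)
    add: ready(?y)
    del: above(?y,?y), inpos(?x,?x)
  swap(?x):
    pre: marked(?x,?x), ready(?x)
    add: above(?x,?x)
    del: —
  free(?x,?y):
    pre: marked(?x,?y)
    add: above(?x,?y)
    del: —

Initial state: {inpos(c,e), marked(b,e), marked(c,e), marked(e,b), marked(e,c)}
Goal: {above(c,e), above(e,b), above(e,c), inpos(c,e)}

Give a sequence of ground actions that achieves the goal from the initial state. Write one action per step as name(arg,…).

step(e,c); step(b,e); free(e,c)

1. step(e,c)  →  {above(c,e), inpos(c,e), marked(b,e), marked(e,b), marked(e,c), marked(e,e)}
2. step(b,e)  →  {above(c,e), above(e,b), inpos(c,e), marked(b,b), marked(b,e), marked(e,c), marked(e,e)}
3. free(e,c)  →  {above(c,e), above(e,b), above(e,c), inpos(c,e), marked(b,b), marked(b,e), marked(e,c), marked(e,e)}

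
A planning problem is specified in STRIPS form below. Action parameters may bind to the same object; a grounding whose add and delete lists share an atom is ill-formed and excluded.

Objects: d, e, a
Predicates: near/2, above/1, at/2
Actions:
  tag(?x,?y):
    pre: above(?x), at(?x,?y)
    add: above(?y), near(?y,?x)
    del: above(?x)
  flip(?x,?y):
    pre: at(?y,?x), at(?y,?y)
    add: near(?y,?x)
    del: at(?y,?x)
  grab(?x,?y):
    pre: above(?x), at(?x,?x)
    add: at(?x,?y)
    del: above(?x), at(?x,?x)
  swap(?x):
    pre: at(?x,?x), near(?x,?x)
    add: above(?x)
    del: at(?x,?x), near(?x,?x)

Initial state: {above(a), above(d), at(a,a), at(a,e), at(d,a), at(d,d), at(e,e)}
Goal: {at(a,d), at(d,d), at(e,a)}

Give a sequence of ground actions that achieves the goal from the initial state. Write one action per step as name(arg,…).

1. tag(a,e)  →  {above(d), above(e), at(a,a), at(a,e), at(d,a), at(d,d), at(e,e), near(e,a)}
2. tag(d,a)  →  {above(a), above(e), at(a,a), at(a,e), at(d,a), at(d,d), at(e,e), near(a,d), near(e,a)}
3. grab(e,a)  →  {above(a), at(a,a), at(a,e), at(d,a), at(d,d), at(e,a), near(a,d), near(e,a)}
4. grab(a,d)  →  {at(a,d), at(a,e), at(d,a), at(d,d), at(e,a), near(a,d), near(e,a)}

tag(a,e); tag(d,a); grab(e,a); grab(a,d)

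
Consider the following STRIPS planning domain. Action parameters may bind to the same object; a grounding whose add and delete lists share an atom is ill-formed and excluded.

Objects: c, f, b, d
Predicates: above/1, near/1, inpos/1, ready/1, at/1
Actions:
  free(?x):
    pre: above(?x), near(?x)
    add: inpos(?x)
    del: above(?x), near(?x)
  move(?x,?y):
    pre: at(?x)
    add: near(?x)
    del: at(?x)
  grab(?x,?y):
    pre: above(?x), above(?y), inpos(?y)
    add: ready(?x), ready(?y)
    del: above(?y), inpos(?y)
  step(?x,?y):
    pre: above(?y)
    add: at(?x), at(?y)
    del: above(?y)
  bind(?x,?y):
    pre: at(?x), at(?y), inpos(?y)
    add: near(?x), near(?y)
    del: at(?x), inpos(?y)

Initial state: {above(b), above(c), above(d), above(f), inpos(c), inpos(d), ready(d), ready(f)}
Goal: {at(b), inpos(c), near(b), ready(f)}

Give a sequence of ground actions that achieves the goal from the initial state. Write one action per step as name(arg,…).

step(c,b); move(b,c); step(b,c)

1. step(c,b)  →  {above(c), above(d), above(f), at(b), at(c), inpos(c), inpos(d), ready(d), ready(f)}
2. move(b,c)  →  {above(c), above(d), above(f), at(c), inpos(c), inpos(d), near(b), ready(d), ready(f)}
3. step(b,c)  →  {above(d), above(f), at(b), at(c), inpos(c), inpos(d), near(b), ready(d), ready(f)}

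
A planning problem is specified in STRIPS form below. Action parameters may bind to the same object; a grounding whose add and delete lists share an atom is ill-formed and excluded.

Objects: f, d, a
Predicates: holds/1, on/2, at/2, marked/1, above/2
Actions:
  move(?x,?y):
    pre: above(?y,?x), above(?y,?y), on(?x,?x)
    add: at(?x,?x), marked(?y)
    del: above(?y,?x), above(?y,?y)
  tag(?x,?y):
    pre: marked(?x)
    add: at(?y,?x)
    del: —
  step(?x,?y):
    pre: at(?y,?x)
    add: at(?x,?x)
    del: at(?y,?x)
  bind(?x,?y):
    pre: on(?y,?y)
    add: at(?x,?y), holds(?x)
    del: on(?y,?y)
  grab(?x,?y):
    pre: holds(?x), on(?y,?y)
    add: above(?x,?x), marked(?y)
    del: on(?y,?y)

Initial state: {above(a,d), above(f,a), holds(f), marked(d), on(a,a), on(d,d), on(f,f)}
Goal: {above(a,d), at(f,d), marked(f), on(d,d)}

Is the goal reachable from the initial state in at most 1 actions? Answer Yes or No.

No

1. tag(d,f)  →  {above(a,d), above(f,a), at(f,d), holds(f), marked(d), on(a,a), on(d,d), on(f,f)}
2. grab(f,f)  →  {above(a,d), above(f,a), above(f,f), at(f,d), holds(f), marked(d), marked(f), on(a,a), on(d,d)}
optimal plan length = 2; 2 > 1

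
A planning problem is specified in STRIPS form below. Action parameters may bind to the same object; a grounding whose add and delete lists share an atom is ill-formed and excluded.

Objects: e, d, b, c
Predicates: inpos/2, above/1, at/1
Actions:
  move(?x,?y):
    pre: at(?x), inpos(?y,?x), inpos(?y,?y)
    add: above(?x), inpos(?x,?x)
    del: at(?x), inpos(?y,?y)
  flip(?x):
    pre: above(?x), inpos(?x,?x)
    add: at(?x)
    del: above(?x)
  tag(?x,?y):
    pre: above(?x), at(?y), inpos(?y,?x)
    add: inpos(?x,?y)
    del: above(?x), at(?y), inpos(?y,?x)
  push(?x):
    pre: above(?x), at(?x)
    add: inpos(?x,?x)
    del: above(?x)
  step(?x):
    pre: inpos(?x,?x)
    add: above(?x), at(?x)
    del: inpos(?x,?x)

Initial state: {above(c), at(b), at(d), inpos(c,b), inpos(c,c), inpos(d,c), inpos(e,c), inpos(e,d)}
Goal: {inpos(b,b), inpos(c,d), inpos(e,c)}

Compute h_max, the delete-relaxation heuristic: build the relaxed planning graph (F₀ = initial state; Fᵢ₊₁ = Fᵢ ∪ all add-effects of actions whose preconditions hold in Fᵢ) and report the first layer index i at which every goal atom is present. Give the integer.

F0 = init (8 atoms)
F1 = F0 ∪ {above(b), at(c), inpos(b,b), inpos(c,d)}  (12 atoms)
goal ⊆ F1  ⇒  h_max = 1

1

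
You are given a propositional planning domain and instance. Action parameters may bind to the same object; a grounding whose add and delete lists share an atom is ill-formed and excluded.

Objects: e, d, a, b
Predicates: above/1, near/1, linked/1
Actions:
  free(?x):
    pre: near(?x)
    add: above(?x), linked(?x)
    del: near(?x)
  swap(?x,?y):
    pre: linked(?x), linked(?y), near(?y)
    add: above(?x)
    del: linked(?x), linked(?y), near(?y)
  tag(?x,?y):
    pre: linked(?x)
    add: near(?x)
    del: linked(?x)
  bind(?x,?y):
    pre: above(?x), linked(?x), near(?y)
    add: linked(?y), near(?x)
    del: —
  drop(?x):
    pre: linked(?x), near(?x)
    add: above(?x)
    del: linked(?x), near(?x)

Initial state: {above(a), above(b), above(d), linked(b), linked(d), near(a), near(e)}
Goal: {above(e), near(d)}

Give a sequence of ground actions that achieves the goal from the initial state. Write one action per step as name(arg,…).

free(e); tag(d,e)

1. free(e)  →  {above(a), above(b), above(d), above(e), linked(b), linked(d), linked(e), near(a)}
2. tag(d,e)  →  {above(a), above(b), above(d), above(e), linked(b), linked(e), near(a), near(d)}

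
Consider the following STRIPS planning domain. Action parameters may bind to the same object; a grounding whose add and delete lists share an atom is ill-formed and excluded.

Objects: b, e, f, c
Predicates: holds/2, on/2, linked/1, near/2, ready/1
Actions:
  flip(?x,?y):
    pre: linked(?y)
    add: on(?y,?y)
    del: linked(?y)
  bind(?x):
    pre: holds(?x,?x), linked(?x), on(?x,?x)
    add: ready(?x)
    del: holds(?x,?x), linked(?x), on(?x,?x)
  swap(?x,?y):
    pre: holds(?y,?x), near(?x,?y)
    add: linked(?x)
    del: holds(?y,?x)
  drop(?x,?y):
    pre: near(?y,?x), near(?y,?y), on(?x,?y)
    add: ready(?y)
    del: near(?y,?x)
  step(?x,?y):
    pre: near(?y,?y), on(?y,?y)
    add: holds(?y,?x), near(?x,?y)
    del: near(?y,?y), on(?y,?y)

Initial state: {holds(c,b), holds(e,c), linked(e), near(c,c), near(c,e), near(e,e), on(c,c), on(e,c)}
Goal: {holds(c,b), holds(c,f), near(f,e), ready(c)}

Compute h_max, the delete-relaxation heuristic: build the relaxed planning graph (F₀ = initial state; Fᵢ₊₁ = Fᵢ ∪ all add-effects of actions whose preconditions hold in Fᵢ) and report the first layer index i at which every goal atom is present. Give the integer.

2

F0 = init (8 atoms)
F1 = F0 ∪ {holds(c,e), holds(c,f), linked(c), near(b,c), near(e,c), near(f,c), on(e,e), ready(c)}  (16 atoms)
F2 = F1 ∪ {holds(e,b), holds(e,f), linked(b), linked(f), near(b,e), near(f,e), ready(e)}  (23 atoms)
goal ⊆ F2  ⇒  h_max = 2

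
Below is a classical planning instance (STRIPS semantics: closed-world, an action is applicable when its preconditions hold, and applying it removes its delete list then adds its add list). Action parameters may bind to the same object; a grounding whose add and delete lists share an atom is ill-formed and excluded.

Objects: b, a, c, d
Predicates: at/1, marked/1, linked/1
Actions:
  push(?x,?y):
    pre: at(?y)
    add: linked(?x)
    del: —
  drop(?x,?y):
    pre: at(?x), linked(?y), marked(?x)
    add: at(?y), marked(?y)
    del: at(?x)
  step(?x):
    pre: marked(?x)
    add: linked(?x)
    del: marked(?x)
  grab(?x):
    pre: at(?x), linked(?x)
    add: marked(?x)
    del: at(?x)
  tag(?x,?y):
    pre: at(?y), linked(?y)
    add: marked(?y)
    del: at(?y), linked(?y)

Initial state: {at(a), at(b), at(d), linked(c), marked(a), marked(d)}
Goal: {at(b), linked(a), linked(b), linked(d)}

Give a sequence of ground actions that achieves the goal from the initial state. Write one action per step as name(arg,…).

1. push(b,b)  →  {at(a), at(b), at(d), linked(b), linked(c), marked(a), marked(d)}
2. push(a,b)  →  {at(a), at(b), at(d), linked(a), linked(b), linked(c), marked(a), marked(d)}
3. push(d,b)  →  {at(a), at(b), at(d), linked(a), linked(b), linked(c), linked(d), marked(a), marked(d)}

push(b,b); push(a,b); push(d,b)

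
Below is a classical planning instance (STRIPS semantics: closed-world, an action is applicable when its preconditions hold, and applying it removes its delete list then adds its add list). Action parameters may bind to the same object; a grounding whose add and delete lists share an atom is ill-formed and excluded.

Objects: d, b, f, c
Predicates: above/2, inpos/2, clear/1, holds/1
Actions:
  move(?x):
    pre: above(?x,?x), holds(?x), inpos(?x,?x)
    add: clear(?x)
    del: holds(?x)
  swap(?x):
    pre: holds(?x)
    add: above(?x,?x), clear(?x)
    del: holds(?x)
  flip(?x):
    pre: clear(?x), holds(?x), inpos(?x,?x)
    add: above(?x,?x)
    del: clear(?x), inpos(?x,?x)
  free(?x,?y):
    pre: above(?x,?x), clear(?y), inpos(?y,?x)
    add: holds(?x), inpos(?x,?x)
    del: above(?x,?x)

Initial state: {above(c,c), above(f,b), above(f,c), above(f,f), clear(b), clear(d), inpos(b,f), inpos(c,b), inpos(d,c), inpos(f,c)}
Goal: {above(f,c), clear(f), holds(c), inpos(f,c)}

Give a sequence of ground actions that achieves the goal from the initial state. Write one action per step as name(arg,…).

1. free(f,b)  →  {above(c,c), above(f,b), above(f,c), clear(b), clear(d), holds(f), inpos(b,f), inpos(c,b), inpos(d,c), inpos(f,c), inpos(f,f)}
2. swap(f)  →  {above(c,c), above(f,b), above(f,c), above(f,f), clear(b), clear(d), clear(f), inpos(b,f), inpos(c,b), inpos(d,c), inpos(f,c), inpos(f,f)}
3. free(c,d)  →  {above(f,b), above(f,c), above(f,f), clear(b), clear(d), clear(f), holds(c), inpos(b,f), inpos(c,b), inpos(c,c), inpos(d,c), inpos(f,c), inpos(f,f)}

free(f,b); swap(f); free(c,d)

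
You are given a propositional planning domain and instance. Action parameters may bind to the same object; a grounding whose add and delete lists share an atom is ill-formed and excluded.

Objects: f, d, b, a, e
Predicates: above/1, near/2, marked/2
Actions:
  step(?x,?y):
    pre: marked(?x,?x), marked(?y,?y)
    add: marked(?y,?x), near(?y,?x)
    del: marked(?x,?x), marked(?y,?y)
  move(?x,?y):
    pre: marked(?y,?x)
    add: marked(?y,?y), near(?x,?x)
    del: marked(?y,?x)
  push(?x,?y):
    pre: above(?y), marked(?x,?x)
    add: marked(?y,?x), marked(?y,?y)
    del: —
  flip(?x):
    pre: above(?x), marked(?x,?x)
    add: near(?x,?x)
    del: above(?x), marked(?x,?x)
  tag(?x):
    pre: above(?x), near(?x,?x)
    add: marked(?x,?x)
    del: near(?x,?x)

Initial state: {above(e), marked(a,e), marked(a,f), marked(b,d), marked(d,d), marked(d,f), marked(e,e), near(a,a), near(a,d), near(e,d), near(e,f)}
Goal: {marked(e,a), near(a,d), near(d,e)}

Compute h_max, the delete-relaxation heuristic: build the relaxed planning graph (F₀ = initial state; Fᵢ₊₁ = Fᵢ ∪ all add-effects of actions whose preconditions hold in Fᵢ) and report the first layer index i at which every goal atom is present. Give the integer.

2

F0 = init (11 atoms)
F1 = F0 ∪ {marked(a,a), marked(b,b), marked(d,e), marked(e,d), near(d,d), near(d,e), near(e,e), near(f,f)}  (19 atoms)
F2 = F1 ∪ {marked(a,b), marked(a,d), marked(b,a), marked(b,e), marked(d,a), marked(d,b), marked(e,a), marked(e,b), near(a,b), near(a,e), near(b,a), near(b,d), near(b,e), near(d,a), near(d,b), near(e,a), near(e,b)}  (36 atoms)
goal ⊆ F2  ⇒  h_max = 2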